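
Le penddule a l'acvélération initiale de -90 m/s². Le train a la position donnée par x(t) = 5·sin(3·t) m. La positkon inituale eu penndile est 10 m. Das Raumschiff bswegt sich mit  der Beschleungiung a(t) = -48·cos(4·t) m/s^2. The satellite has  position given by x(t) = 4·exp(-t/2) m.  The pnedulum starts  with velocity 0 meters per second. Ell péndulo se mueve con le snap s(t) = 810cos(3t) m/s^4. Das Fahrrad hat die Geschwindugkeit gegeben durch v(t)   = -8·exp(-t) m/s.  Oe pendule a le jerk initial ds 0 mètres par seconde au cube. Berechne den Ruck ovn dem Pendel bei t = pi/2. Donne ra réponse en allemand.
Ausgehend von dem Snap s(t) = 810·cos(3·t), nehmen wir 1 Integral. Das Integral von dem Snap ist der Ruck. Mit j(0) = 0 erhalten wir j(t) = 270·sin(3·t). Aus der Gleichung für den Ruck j(t) = 270·sin(3·t), setzen wir t = pi/2 ein und erhalten j = -270.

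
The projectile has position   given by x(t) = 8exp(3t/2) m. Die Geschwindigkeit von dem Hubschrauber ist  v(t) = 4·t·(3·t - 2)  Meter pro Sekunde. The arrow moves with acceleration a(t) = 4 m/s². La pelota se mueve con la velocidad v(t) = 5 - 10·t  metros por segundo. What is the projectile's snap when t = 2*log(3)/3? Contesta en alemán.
Um dies zu lösen, müssen wir 4 Ableitungen unserer Gleichung für die Position x(t) = 8·exp(3·t/2) nehmen. Mit d/dt von x(t) finden wir v(t) = 12·exp(3·t/2). Mit d/dt von v(t) finden wir a(t) = 18·exp(3·t/2). Die Ableitung von der Beschleunigung ergibt den Ruck: j(t) = 27·exp(3·t/2). Durch Ableiten von dem Ruck erhalten wir den Snap: s(t) = 81·exp(3·t/2)/2. Wir haben den Snap s(t) = 81·exp(3·t/2)/2. Durch Einsetzen von t = 2*log(3)/3: s(2*log(3)/3) = 243/2.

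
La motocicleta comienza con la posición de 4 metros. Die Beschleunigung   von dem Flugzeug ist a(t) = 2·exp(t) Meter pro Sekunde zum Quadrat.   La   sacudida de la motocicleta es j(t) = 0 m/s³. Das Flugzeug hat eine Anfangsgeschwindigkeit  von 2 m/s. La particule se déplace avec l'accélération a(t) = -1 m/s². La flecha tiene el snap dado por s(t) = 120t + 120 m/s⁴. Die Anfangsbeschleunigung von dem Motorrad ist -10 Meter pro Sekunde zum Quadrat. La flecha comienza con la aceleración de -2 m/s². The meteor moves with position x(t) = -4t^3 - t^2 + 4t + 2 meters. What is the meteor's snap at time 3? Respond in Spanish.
Debemos derivar nuestra ecuación de la posición x(t) = -4·t^3 - t^2 + 4·t + 2 4 veces. La derivada de la posición da la velocidad: v(t) = -12·t^2 - 2·t + 4. Tomando d/dt de v(t), encontramos a(t) = -24·t - 2. La derivada de la aceleración da la sacudida: j(t) = -24. Derivando la sacudida, obtenemos el snap: s(t) = 0. Tenemos el snap s(t) = 0. Sustituyendo t = 3: s(3) = 0.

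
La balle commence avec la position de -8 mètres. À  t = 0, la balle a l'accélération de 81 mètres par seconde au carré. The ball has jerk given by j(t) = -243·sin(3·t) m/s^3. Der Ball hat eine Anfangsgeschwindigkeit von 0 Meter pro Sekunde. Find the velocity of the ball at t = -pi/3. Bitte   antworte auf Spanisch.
Partiendo de la sacudida j(t) = -243·sin(3·t), tomamos 2 integrales. La antiderivada de la sacudida, con a(0) = 81, da la aceleración: a(t) = 81·cos(3·t). Integrando la aceleración y usando la condición inicial v(0) = 0, obtenemos v(t) = 27·sin(3·t). Tenemos la velocidad v(t) = 27·sin(3·t). Sustituyendo t = -pi/3: v(-pi/3) = 0.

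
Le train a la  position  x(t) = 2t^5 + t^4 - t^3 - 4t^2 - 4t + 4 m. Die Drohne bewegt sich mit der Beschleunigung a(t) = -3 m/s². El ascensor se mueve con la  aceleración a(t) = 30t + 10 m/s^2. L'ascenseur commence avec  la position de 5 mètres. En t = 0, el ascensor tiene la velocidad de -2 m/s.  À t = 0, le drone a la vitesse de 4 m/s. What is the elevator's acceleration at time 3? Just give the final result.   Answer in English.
The answer is 100.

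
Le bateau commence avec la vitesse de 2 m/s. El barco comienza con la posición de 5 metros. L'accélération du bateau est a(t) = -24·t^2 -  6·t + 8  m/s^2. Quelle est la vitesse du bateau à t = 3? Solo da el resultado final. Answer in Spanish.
La velocidad en t = 3 es v = -217.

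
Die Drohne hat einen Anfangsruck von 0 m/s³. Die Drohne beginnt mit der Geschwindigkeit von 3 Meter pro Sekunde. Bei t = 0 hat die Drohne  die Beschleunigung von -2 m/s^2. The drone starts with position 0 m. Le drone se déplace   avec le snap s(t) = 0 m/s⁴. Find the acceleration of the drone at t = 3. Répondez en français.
Pour résoudre ceci, nous devons prendre 2 primitives de notre équation du snap s(t) = 0. En intégrant le snap et en utilisant la condition initiale j(0) = 0, nous obtenons j(t) = 0. L'intégrale du jerk est l'accélération. En utilisant a(0) = -2, nous obtenons a(t) = -2. En utilisant a(t) = -2 et en substituant t = 3, nous trouvons a = -2.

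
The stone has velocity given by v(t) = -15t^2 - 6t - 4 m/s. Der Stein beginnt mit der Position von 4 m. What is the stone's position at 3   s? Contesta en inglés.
To find the answer, we compute 1 antiderivative of v(t) = -15·t^2 - 6·t - 4. Finding the antiderivative of v(t) and using x(0) = 4: x(t) = -5·t^3 - 3·t^2 - 4·t + 4. We have position x(t) = -5·t^3 - 3·t^2 - 4·t + 4. Substituting t = 3: x(3) = -170.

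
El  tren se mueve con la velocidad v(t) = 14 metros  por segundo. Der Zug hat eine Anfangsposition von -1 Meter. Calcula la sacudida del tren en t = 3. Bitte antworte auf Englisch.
Starting from velocity v(t) = 14, we take 2 derivatives. Differentiating velocity, we get acceleration: a(t) = 0. Taking d/dt of a(t), we find j(t) = 0. Using j(t) = 0 and substituting t = 3, we find j = 0.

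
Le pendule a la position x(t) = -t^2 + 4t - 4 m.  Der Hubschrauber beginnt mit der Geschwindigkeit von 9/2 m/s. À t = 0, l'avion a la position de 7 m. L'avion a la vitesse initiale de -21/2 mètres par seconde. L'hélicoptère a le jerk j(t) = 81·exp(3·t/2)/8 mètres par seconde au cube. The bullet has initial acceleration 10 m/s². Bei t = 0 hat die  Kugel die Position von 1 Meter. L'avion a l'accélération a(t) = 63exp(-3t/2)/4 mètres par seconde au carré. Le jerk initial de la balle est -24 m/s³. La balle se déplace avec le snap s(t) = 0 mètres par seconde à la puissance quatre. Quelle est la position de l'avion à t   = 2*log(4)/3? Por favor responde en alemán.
Wir müssen unsere Gleichung für die Beschleunigung a(t) = 63·exp(-3·t/2)/4 2-mal integrieren. Durch Integration von der Beschleunigung und Verwendung der Anfangsbedingung v(0) = -21/2, erhalten wir v(t) = -21·exp(-3·t/2)/2. Das Integral von der Geschwindigkeit ist die Position. Mit x(0) = 7 erhalten wir x(t) = 7·exp(-3·t/2). Wir haben die Position x(t) = 7·exp(-3·t/2). Durch Einsetzen von t = 2*log(4)/3: x(2*log(4)/3) = 7/4.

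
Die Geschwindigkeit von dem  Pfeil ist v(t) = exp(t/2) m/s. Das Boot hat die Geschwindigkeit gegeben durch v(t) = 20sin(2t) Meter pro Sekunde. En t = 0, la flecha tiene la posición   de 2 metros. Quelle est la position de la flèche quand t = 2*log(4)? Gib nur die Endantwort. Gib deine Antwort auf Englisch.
The position at t = 2*log(4) is x = 8.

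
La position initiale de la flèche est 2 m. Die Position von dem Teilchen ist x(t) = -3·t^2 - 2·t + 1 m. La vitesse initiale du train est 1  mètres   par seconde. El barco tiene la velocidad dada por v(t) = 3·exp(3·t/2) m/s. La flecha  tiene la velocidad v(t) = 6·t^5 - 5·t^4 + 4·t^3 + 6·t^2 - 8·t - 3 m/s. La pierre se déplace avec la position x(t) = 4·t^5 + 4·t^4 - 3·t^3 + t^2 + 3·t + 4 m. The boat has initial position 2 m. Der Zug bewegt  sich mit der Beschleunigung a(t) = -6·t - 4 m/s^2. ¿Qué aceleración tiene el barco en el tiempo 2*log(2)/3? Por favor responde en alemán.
Um dies zu lösen, müssen wir 1 Ableitung unserer Gleichung für die Geschwindigkeit v(t) = 3·exp(3·t/2) nehmen. Die Ableitung von der Geschwindigkeit ergibt die Beschleunigung: a(t) = 9·exp(3·t/2)/2. Aus der Gleichung für die Beschleunigung a(t) = 9·exp(3·t/2)/2, setzen wir t = 2*log(2)/3 ein und erhalten a = 9.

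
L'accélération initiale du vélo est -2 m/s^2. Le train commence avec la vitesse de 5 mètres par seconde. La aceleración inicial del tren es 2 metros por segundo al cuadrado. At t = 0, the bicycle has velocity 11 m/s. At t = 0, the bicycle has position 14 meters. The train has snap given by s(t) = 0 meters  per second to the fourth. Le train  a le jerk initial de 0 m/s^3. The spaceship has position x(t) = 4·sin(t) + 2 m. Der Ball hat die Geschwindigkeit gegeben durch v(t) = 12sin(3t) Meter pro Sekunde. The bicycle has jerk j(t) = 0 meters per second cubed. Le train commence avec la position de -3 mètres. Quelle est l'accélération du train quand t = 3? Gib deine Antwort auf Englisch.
We must find the antiderivative of our snap equation s(t) = 0 2 times. Finding the integral of s(t) and using j(0) = 0: j(t) = 0. Finding the integral of j(t) and using a(0) = 2: a(t) = 2. From the given acceleration equation a(t) = 2, we substitute t = 3 to get a = 2.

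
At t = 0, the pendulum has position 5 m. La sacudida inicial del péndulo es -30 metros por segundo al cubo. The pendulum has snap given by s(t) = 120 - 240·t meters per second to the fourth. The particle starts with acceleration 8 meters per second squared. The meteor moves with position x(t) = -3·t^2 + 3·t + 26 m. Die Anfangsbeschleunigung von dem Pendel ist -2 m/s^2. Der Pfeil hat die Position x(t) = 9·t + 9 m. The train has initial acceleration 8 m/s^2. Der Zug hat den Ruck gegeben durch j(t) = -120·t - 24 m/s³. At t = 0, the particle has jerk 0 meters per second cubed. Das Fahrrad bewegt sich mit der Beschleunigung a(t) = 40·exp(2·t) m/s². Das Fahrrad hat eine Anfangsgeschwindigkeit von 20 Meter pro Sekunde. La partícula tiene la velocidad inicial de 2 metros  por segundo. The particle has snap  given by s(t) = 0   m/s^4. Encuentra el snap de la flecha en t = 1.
Debemos derivar nuestra ecuación de la posición x(t) = 9·t + 9 4 veces. Tomando d/dt de x(t), encontramos v(t) = 9. La derivada de la velocidad da la aceleración: a(t) = 0. La derivada de la aceleración da la sacudida: j(t) = 0. Tomando d/dt de j(t), encontramos s(t) = 0. Usando s(t) = 0 y sustituyendo t = 1, encontramos s = 0.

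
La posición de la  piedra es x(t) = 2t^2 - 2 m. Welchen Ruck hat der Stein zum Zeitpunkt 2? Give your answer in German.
Wir müssen unsere Gleichung für die Position x(t) = 2·t^2 - 2 3-mal ableiten. Die Ableitung von der Position ergibt die Geschwindigkeit: v(t) = 4·t. Mit d/dt von v(t) finden wir a(t) = 4. Durch Ableiten von der Beschleunigung erhalten wir den Ruck: j(t) = 0. Aus der Gleichung für den Ruck j(t) = 0, setzen wir t = 2 ein und erhalten j = 0.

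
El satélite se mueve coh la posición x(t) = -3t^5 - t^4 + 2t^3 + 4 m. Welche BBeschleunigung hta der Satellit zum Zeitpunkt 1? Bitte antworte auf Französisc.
Nous devons dériver notre équation de la position x(t) = -3·t^5 - t^4 + 2·t^3 + 4 2 fois. En prenant d/dt de x(t), nous trouvons v(t) = -15·t^4 - 4·t^3 + 6·t^2. En dérivant la vitesse, nous obtenons l'accélération: a(t) = -60·t^3 - 12·t^2 + 12·t. En utilisant a(t) = -60·t^3 - 12·t^2 + 12·t et en substituant t = 1, nous trouvons a = -60.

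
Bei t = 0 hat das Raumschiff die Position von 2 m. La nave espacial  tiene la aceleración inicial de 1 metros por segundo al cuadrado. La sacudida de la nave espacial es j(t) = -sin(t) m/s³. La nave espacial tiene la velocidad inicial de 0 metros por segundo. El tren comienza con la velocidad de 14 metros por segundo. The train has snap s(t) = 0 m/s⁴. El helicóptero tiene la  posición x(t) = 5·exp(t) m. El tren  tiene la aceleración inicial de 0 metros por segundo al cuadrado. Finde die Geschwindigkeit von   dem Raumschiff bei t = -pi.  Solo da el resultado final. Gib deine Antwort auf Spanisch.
La respuesta es 0.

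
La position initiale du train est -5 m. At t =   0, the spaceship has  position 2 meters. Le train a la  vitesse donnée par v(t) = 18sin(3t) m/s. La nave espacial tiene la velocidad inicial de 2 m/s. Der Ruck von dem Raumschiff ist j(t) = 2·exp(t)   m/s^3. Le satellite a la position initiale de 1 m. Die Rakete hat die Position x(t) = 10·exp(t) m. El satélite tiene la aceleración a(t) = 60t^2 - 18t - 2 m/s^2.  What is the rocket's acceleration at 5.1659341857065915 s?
Starting from position x(t) = 10·exp(t), we take 2 derivatives. The derivative of position gives velocity: v(t) = 10·exp(t). The derivative of velocity gives acceleration: a(t) = 10·exp(t). From the given acceleration equation a(t) = 10·exp(t), we substitute t = 5.1659341857065915 to get a = 1752.01052465355.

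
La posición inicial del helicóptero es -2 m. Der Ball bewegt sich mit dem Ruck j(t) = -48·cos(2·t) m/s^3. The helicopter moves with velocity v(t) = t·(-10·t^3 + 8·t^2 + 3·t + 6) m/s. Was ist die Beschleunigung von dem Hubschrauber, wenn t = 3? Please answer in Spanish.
Partiendo de la velocidad v(t) = t·(-10·t^3 + 8·t^2 + 3·t + 6), tomamos 1 derivada. Tomando d/dt de v(t), encontramos a(t) = -10·t^3 + 8·t^2 + t·(-30·t^2 + 16·t + 3) + 3·t + 6. Tenemos la aceleración a(t) = -10·t^3 + 8·t^2 + t·(-30·t^2 + 16·t + 3) + 3·t + 6. Sustituyendo t = 3: a(3) = -840.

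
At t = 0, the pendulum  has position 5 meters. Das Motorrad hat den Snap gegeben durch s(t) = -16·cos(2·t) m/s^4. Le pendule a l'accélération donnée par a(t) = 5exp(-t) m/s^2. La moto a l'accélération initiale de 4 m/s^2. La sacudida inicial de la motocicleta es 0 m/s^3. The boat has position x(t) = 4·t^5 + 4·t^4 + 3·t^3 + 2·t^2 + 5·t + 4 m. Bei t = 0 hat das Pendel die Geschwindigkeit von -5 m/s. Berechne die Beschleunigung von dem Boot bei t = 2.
Wir müssen unsere Gleichung für die Position x(t) = 4·t^5 + 4·t^4 + 3·t^3 + 2·t^2 + 5·t + 4 2-mal ableiten. Durch Ableiten von der Position erhalten wir die Geschwindigkeit: v(t) = 20·t^4 + 16·t^3 + 9·t^2 + 4·t + 5. Die Ableitung von der Geschwindigkeit ergibt die Beschleunigung: a(t) = 80·t^3 + 48·t^2 + 18·t + 4. Mit a(t) = 80·t^3 + 48·t^2 + 18·t + 4 und Einsetzen von t = 2, finden wir a = 872.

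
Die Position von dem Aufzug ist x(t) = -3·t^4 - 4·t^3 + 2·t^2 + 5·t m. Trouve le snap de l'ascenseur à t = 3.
En partant de la position x(t) = -3·t^4 - 4·t^3 + 2·t^2 + 5·t, nous prenons 4 dérivées. En dérivant la position, nous obtenons la vitesse: v(t) = -12·t^3 - 12·t^2 + 4·t + 5. En dérivant la vitesse, nous obtenons l'accélération: a(t) = -36·t^2 - 24·t + 4. En dérivant l'accélération, nous obtenons le jerk: j(t) = -72·t - 24. La dérivée du jerk donne le snap: s(t) = -72. Nous avons le snap s(t) = -72. En substituant t = 3: s(3) = -72.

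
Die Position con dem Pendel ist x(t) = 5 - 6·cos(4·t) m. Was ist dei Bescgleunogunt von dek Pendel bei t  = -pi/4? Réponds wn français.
Pour résoudre ceci, nous devons prendre 2 dérivées de notre équation de la position x(t) = 5 - 6·cos(4·t). La dérivée de la position donne la vitesse: v(t) = 24·sin(4·t). En dérivant la vitesse, nous obtenons l'accélération: a(t) = 96·cos(4·t). Nous avons l'accélération a(t) = 96·cos(4·t). En substituant t = -pi/4: a(-pi/4) = -96.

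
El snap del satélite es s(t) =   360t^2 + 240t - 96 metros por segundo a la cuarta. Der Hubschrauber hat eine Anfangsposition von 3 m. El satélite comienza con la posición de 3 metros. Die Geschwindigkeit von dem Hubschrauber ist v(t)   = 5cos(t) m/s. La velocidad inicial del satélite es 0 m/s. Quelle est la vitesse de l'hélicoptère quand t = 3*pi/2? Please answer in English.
Using v(t) = 5·cos(t) and substituting t = 3*pi/2, we find v = 0.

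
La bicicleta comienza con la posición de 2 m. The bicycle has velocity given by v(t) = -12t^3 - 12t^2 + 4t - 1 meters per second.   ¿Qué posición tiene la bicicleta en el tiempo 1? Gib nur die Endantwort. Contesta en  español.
La respuesta es -4.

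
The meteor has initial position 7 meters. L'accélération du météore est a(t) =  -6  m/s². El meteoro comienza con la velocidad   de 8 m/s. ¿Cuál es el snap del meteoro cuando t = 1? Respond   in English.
We must differentiate our acceleration equation a(t) = -6 2 times. The derivative of acceleration gives jerk: j(t) = 0. The derivative of jerk gives snap: s(t) = 0. Using s(t) = 0 and substituting t = 1, we find s = 0.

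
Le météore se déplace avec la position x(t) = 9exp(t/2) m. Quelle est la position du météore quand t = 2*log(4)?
De l'équation de la position x(t) = 9·exp(t/2), nous substituons t = 2*log(4) pour obtenir x = 36.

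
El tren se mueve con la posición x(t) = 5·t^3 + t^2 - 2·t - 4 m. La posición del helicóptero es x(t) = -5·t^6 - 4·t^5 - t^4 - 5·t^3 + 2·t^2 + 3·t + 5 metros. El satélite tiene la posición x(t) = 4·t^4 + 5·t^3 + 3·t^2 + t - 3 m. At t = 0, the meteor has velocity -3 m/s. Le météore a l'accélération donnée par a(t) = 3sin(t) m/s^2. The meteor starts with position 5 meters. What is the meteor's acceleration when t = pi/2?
Using a(t) = 3·sin(t) and substituting t = pi/2, we find a = 3.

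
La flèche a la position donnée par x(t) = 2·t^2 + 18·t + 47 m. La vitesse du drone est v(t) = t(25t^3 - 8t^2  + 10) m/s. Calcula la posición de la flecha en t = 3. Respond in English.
We have position x(t) = 2·t^2 + 18·t + 47. Substituting t = 3: x(3) = 119.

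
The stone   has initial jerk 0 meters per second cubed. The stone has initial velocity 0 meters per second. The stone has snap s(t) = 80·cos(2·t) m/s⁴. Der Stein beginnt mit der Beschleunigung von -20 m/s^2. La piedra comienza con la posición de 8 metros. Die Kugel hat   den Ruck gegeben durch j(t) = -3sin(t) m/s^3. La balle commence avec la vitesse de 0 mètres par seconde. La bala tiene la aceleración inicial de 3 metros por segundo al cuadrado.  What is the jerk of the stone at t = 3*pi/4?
Starting from snap s(t) = 80·cos(2·t), we take 1 integral. Taking ∫s(t)dt and applying j(0) = 0, we find j(t) = 40·sin(2·t). We have jerk j(t) = 40·sin(2·t). Substituting t = 3*pi/4: j(3*pi/4) = -40.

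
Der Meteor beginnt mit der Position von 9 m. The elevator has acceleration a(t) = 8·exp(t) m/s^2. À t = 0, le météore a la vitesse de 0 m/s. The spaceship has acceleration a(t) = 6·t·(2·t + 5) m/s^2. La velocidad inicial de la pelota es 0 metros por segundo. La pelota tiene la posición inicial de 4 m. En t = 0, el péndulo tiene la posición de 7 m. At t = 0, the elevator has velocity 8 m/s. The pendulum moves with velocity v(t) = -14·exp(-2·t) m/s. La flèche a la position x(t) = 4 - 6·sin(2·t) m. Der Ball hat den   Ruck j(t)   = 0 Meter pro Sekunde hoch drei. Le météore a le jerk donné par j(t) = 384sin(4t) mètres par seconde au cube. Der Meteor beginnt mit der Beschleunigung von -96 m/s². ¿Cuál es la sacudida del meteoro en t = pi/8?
Tenemos la sacudida j(t) = 384·sin(4·t). Sustituyendo t = pi/8: j(pi/8) = 384.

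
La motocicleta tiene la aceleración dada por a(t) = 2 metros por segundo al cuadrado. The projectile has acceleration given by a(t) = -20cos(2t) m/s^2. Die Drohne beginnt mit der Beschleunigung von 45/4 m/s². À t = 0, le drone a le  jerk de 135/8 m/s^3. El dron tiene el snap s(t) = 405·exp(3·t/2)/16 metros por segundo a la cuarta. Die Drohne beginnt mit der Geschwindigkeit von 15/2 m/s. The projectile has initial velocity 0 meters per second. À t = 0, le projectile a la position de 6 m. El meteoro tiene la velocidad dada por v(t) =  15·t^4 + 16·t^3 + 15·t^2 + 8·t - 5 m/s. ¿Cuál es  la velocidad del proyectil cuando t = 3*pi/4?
Para resolver esto, necesitamos tomar 1 antiderivada de nuestra ecuación de la aceleración a(t) = -20·cos(2·t). Integrando la aceleración y usando la condición inicial v(0) = 0, obtenemos v(t) = -10·sin(2·t). De la ecuación de la velocidad v(t) = -10·sin(2·t), sustituimos t = 3*pi/4 para obtener v = 10.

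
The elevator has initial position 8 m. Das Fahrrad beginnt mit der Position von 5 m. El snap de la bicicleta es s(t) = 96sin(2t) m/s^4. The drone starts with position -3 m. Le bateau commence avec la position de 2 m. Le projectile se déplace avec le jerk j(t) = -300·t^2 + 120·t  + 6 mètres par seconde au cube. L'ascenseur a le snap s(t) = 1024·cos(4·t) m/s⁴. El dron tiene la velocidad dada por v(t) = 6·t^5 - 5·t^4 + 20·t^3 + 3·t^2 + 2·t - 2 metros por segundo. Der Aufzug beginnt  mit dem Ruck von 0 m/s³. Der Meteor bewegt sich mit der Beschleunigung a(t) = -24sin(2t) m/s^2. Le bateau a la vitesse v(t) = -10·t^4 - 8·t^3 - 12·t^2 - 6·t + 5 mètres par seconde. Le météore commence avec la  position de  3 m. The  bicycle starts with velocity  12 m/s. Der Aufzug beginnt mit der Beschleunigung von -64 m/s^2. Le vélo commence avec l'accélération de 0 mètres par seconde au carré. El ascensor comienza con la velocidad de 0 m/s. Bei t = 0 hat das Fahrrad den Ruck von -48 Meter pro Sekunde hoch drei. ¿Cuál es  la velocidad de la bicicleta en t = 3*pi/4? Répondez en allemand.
Um dies zu lösen, müssen wir 3 Integrale unserer Gleichung für den Snap s(t) = 96·sin(2·t) finden. Durch Integration von dem Snap und Verwendung der Anfangsbedingung j(0) = -48, erhalten wir j(t) = -48·cos(2·t). Das Integral von dem Ruck, mit a(0) = 0, ergibt die Beschleunigung: a(t) = -24·sin(2·t). Mit ∫a(t)dt und Anwendung von v(0) = 12, finden wir v(t) = 12·cos(2·t). Mit v(t) = 12·cos(2·t) und Einsetzen von t = 3*pi/4, finden wir v = 0.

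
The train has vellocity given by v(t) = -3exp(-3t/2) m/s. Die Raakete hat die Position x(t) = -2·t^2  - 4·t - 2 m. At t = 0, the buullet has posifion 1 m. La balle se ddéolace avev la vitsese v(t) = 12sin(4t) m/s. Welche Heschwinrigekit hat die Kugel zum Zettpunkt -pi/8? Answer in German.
Wir haben die Geschwindigkeit v(t) = 12·sin(4·t). Durch Einsetzen von t = -pi/8: v(-pi/8) = -12.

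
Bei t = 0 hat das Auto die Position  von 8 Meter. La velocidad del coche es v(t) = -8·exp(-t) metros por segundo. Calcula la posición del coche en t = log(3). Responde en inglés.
Starting from velocity v(t) = -8·exp(-t), we take 1 antiderivative. The antiderivative of velocity is position. Using x(0) = 8, we get x(t) = 8·exp(-t). We have position x(t) = 8·exp(-t). Substituting t = log(3): x(log(3)) = 8/3.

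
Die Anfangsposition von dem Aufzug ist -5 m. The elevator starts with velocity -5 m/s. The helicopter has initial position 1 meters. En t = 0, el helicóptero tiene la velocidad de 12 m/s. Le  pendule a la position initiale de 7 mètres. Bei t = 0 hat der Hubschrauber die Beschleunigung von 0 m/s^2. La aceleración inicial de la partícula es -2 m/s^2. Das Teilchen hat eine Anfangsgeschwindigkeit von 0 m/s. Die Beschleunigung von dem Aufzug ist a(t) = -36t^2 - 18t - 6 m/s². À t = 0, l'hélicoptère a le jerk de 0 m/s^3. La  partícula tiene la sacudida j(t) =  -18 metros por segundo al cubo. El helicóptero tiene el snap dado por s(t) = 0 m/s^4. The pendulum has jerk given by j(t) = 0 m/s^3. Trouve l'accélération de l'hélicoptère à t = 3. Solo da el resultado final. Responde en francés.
À t = 3, a = 0.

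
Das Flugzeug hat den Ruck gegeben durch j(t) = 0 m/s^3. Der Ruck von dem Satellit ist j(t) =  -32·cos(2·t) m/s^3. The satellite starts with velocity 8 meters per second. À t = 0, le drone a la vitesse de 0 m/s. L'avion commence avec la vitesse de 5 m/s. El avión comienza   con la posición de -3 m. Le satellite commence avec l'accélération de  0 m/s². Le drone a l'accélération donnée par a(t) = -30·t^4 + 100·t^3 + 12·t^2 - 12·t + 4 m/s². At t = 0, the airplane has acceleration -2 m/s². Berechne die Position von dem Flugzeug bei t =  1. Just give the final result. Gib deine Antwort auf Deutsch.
Bei t = 1, x = 1.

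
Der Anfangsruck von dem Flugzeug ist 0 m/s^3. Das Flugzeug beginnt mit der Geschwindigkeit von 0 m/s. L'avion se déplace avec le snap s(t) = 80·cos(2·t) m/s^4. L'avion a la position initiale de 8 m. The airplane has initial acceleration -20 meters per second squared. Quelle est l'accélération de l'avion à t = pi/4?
En partant du snap s(t) = 80·cos(2·t), nous prenons 2 intégrales. En prenant ∫s(t)dt et en appliquant j(0) = 0, nous trouvons j(t) = 40·sin(2·t). En intégrant le jerk et en utilisant la condition initiale a(0) = -20, nous obtenons a(t) = -20·cos(2·t). De l'équation de l'accélération a(t) = -20·cos(2·t), nous substituons t = pi/4 pour obtenir a = 0.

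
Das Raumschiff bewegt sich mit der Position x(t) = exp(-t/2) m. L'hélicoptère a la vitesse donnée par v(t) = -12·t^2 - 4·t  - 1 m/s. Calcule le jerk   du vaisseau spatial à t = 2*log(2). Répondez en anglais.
Starting from position x(t) = exp(-t/2), we take 3 derivatives. The derivative of position gives velocity: v(t) = -exp(-t/2)/2. Taking d/dt of v(t), we find a(t) = exp(-t/2)/4. Taking d/dt of a(t), we find j(t) = -exp(-t/2)/8. We have jerk j(t) = -exp(-t/2)/8. Substituting t = 2*log(2): j(2*log(2)) = -1/16.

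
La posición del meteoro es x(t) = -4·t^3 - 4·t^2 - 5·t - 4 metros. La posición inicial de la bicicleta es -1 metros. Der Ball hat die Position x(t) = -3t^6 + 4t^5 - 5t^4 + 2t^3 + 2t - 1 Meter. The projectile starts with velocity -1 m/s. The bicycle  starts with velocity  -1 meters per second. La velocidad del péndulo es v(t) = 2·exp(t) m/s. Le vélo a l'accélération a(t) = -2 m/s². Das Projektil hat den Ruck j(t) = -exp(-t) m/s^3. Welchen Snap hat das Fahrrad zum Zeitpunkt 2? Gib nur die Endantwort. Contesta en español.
La respuesta es 0.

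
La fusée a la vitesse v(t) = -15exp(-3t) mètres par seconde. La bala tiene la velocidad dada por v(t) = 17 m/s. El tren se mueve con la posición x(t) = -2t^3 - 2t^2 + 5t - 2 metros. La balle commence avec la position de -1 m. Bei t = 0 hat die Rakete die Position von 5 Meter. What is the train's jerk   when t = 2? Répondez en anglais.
Starting from position x(t) = -2·t^3 - 2·t^2 + 5·t - 2, we take 3 derivatives. Taking d/dt of x(t), we find v(t) = -6·t^2 - 4·t + 5. Taking d/dt of v(t), we find a(t) = -12·t - 4. Differentiating acceleration, we get jerk: j(t) = -12. We have jerk j(t) = -12. Substituting t = 2: j(2) = -12.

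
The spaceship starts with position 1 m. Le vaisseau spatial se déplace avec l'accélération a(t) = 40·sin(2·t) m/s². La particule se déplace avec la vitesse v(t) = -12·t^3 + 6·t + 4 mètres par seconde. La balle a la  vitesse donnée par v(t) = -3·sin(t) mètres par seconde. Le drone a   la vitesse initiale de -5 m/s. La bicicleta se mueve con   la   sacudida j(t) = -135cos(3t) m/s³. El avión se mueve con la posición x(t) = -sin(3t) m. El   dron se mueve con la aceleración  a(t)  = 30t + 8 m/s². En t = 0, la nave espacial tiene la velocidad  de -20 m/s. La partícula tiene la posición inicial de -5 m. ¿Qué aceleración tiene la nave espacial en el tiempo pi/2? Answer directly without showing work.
En t = pi/2, a = 0.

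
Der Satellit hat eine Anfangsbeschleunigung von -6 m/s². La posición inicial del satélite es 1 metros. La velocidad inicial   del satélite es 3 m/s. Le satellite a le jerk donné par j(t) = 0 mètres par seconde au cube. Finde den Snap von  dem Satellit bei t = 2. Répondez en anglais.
We must differentiate our jerk equation j(t) = 0 1 time. Differentiating jerk, we get snap: s(t) = 0. We have snap s(t) = 0. Substituting t = 2: s(2) = 0.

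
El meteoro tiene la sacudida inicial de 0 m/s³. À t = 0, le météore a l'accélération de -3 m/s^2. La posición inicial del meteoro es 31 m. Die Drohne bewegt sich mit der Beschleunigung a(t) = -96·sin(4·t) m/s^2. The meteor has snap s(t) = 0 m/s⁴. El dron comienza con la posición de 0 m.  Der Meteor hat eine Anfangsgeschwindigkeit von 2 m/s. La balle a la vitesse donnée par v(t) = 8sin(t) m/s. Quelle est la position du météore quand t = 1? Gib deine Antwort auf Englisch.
We need to integrate our snap equation s(t) = 0 4 times. The integral of snap, with j(0) = 0, gives jerk: j(t) = 0. The antiderivative of jerk, with a(0) = -3, gives acceleration: a(t) = -3. The antiderivative of acceleration is velocity. Using v(0) = 2, we get v(t) = 2 - 3·t. The integral of velocity is position. Using x(0) = 31, we get x(t) = -3·t^2/2 + 2·t + 31. From the given position equation x(t) = -3·t^2/2 + 2·t + 31, we substitute t = 1 to get x = 63/2.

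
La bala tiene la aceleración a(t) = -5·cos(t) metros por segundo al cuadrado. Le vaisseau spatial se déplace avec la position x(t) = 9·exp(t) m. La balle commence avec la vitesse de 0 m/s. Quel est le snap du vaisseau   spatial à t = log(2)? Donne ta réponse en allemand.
Ausgehend von der Position x(t) = 9·exp(t), nehmen wir 4 Ableitungen. Die Ableitung von der Position ergibt die Geschwindigkeit: v(t) = 9·exp(t). Mit d/dt von v(t) finden wir a(t) = 9·exp(t). Die Ableitung von der Beschleunigung ergibt den Ruck: j(t) = 9·exp(t). Mit d/dt von j(t) finden wir s(t) = 9·exp(t). Aus der Gleichung für den Snap s(t) = 9·exp(t), setzen wir t = log(2) ein und erhalten s = 18.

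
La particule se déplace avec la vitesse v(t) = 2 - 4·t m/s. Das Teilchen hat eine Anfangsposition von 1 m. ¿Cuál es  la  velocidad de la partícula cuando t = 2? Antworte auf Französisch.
Nous avons la vitesse v(t) = 2 - 4·t. En substituant t = 2: v(2) = -6.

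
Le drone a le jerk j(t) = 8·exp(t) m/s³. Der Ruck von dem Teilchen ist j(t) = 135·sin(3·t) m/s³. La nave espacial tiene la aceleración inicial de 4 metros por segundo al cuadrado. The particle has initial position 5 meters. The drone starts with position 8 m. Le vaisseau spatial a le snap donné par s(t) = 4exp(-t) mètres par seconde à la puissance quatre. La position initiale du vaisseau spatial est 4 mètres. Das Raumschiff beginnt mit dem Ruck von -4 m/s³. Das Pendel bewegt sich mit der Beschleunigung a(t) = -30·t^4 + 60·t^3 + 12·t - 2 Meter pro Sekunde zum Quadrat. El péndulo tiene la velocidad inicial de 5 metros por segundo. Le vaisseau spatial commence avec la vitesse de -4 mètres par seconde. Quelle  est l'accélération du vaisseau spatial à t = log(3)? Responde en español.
Debemos encontrar la integral de nuestra ecuación del snap s(t) = 4·exp(-t) 2 veces. La antiderivada del snap, con j(0) = -4, da la sacudida: j(t) = -4·exp(-t). Integrando la sacudida y usando la condición inicial a(0) = 4, obtenemos a(t) = 4·exp(-t). De la ecuación de la aceleración a(t) = 4·exp(-t), sustituimos t = log(3) para obtener a = 4/3.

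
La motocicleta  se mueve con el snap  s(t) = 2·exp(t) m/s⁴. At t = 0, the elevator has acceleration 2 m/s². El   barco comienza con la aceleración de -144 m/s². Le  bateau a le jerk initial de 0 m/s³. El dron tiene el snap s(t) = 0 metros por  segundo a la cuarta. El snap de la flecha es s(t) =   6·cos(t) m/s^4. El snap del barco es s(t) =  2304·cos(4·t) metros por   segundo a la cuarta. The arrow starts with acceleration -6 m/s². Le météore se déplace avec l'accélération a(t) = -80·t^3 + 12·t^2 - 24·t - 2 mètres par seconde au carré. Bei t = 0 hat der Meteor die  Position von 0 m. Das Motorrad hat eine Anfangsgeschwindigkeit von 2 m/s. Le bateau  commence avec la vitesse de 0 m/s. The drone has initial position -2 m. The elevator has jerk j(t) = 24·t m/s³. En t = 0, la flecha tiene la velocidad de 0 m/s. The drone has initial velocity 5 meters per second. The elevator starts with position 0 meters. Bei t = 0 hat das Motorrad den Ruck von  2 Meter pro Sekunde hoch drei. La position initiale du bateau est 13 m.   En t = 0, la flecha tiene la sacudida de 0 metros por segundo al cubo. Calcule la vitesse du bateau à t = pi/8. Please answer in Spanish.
Necesitamos integrar nuestra ecuación del snap s(t) = 2304·cos(4·t) 3 veces. Tomando ∫s(t)dt y aplicando j(0) = 0, encontramos j(t) = 576·sin(4·t). Integrando la sacudida y usando la condición inicial a(0) = -144, obtenemos a(t) = -144·cos(4·t). Integrando la aceleración y usando la condición inicial v(0) = 0, obtenemos v(t) = -36·sin(4·t). De la ecuación de la velocidad v(t) = -36·sin(4·t), sustituimos t = pi/8 para obtener v = -36.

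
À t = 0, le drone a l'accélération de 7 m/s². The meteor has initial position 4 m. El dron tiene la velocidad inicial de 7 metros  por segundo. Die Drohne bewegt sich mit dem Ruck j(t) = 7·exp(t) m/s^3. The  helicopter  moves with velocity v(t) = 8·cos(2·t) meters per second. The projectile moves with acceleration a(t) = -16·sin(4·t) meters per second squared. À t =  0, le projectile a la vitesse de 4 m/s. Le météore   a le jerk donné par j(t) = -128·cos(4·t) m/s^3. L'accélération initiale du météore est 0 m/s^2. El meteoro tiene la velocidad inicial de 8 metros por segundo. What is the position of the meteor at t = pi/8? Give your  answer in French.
En partant du jerk j(t) = -128·cos(4·t), nous prenons 3 intégrales. La primitive du jerk, avec a(0) = 0, donne l'accélération: a(t) = -32·sin(4·t). La primitive de l'accélération, avec v(0) = 8, donne la vitesse: v(t) = 8·cos(4·t). En intégrant la vitesse et en utilisant la condition initiale x(0) = 4, nous obtenons x(t) = 2·sin(4·t) + 4. Nous avons la position x(t) = 2·sin(4·t) + 4. En substituant t = pi/8: x(pi/8) = 6.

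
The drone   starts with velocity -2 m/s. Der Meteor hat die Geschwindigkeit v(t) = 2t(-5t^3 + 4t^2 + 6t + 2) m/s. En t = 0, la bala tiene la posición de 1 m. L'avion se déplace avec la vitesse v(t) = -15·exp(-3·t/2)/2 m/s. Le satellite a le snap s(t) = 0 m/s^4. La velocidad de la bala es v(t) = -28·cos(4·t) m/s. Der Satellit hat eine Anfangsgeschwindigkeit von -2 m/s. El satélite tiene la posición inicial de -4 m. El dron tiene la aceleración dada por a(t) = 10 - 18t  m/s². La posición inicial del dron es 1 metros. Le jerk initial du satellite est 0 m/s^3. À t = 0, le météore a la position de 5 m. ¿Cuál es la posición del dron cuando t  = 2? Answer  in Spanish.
Partiendo de la aceleración a(t) = 10 - 18·t, tomamos 2 antiderivadas. La integral de la aceleración es la velocidad. Usando v(0) = -2, obtenemos v(t) = -9·t^2 + 10·t - 2. La antiderivada de la velocidad es la posición. Usando x(0) = 1, obtenemos x(t) = -3·t^3 + 5·t^2 - 2·t + 1. Tenemos la posición x(t) = -3·t^3 + 5·t^2 - 2·t + 1. Sustituyendo t = 2: x(2) = -7.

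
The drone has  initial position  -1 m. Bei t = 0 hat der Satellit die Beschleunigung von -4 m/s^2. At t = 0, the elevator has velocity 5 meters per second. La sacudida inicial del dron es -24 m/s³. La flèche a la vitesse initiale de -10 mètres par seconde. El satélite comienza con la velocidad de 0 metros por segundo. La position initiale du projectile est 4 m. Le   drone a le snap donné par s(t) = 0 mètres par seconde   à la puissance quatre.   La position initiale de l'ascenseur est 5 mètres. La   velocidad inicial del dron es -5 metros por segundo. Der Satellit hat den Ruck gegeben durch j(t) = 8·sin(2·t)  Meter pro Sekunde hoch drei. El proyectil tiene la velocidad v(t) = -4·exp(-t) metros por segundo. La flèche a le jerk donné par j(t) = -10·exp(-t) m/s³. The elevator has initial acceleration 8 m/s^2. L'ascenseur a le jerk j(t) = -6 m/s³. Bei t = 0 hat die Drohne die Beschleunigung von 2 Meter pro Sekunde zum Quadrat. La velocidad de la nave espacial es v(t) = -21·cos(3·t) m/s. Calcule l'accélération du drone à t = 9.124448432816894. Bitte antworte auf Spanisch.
Para resolver esto, necesitamos tomar 2 integrales de nuestra ecuación del snap s(t) = 0. Tomando ∫s(t)dt y aplicando j(0) = -24, encontramos j(t) = -24. Integrando la sacudida y usando la condición inicial a(0) = 2, obtenemos a(t) = 2 - 24·t. Tenemos la aceleración a(t) = 2 - 24·t. Sustituyendo t = 9.124448432816894: a(9.124448432816894) = -216.986762387605.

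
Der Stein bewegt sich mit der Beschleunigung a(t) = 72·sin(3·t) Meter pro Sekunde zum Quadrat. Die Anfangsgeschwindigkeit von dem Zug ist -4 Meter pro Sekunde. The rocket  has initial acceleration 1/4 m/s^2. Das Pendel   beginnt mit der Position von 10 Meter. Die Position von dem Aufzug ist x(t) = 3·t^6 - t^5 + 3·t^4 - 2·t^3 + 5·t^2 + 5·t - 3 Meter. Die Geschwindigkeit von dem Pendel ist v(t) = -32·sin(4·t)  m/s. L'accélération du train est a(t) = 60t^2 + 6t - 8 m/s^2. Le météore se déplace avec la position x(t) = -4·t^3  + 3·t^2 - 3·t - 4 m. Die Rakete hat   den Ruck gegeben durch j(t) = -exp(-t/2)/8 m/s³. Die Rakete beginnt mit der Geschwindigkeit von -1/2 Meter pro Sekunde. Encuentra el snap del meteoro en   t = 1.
Partiendo de la posición x(t) = -4·t^3 + 3·t^2 - 3·t - 4, tomamos 4 derivadas. Derivando la posición, obtenemos la velocidad: v(t) = -12·t^2 + 6·t - 3. Derivando la velocidad, obtenemos la aceleración: a(t) = 6 - 24·t. La derivada de la aceleración da la sacudida: j(t) = -24. Tomando d/dt de j(t), encontramos s(t) = 0. De la ecuación del snap s(t) = 0, sustituimos t = 1 para obtener s = 0.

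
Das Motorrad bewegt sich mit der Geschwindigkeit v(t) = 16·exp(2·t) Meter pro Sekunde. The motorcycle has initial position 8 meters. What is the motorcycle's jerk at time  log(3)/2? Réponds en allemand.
Um dies zu lösen, müssen wir 2 Ableitungen unserer Gleichung für die Geschwindigkeit v(t) = 16·exp(2·t) nehmen. Mit d/dt von v(t) finden wir a(t) = 32·exp(2·t). Die Ableitung von der Beschleunigung ergibt den Ruck: j(t) = 64·exp(2·t). Wir haben den Ruck j(t) = 64·exp(2·t). Durch Einsetzen von t = log(3)/2: j(log(3)/2) = 192.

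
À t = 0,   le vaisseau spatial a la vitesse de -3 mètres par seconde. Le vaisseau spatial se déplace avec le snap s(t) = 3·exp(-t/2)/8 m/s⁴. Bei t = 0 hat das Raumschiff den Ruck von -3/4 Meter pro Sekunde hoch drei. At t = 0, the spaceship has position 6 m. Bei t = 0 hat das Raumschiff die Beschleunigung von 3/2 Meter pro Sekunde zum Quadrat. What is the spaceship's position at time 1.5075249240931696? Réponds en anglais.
Starting from snap s(t) = 3·exp(-t/2)/8, we take 4 integrals. Taking ∫s(t)dt and applying j(0) = -3/4, we find j(t) = -3·exp(-t/2)/4. The integral of jerk, with a(0) = 3/2, gives acceleration: a(t) = 3·exp(-t/2)/2. Integrating acceleration and using the initial condition v(0) = -3, we get v(t) = -3·exp(-t/2). The antiderivative of velocity, with x(0) = 6, gives position: x(t) = 6·exp(-t/2). We have position x(t) = 6·exp(-t/2). Substituting t = 1.5075249240931696: x(1.5075249240931696) = 2.82355578458376.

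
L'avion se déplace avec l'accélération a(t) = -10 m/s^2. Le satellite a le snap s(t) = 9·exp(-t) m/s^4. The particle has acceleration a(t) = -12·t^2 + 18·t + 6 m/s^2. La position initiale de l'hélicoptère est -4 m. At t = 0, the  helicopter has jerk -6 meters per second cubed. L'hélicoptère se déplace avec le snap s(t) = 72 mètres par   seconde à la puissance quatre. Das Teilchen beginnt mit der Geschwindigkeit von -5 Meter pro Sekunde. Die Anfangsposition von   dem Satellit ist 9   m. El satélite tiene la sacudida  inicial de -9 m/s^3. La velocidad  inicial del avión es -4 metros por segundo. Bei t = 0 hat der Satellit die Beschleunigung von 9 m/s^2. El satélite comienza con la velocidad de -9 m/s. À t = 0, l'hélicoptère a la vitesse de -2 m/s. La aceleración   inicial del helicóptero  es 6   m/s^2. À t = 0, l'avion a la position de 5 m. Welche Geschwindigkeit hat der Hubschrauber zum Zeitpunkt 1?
Um dies zu lösen, müssen wir 3 Integrale unserer Gleichung für den Snap s(t) = 72 finden. Das Integral von dem Snap, mit j(0) = -6, ergibt den Ruck: j(t) = 72·t - 6. Mit ∫j(t)dt und Anwendung von a(0) = 6, finden wir a(t) = 36·t^2 - 6·t + 6. Mit ∫a(t)dt und Anwendung von v(0) = -2, finden wir v(t) = 12·t^3 - 3·t^2 + 6·t - 2. Mit v(t) = 12·t^3 - 3·t^2 + 6·t - 2 und Einsetzen von t = 1, finden wir v = 13.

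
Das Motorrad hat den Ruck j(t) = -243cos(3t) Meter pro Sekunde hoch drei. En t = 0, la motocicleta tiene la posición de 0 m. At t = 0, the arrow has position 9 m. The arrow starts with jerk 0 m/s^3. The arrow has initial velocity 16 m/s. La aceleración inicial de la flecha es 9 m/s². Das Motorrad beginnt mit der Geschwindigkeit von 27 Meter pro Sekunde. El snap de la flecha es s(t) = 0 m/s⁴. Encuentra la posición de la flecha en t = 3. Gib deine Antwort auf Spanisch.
Necesitamos integrar nuestra ecuación del snap s(t) = 0 4 veces. Tomando ∫s(t)dt y aplicando j(0) = 0, encontramos j(t) = 0. Tomando ∫j(t)dt y aplicando a(0) = 9, encontramos a(t) = 9. Tomando ∫a(t)dt y aplicando v(0) = 16, encontramos v(t) = 9·t + 16. Tomando ∫v(t)dt y aplicando x(0) = 9, encontramos x(t) = 9·t^2/2 + 16·t + 9. Usando x(t) = 9·t^2/2 + 16·t + 9 y sustituyendo t = 3, encontramos x = 195/2.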